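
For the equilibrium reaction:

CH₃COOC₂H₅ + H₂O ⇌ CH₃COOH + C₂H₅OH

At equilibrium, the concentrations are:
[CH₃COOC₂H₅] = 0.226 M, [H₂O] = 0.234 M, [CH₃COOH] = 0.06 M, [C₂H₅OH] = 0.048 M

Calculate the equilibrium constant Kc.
K_c = 0.0545

Kc = ([CH₃COOH] × [C₂H₅OH]) / ([CH₃COOC₂H₅] × [H₂O])
   = ((0.06)·(0.048)) / ((0.226)·(0.234))
   = 0.00288 / 0.052884 = 0.0545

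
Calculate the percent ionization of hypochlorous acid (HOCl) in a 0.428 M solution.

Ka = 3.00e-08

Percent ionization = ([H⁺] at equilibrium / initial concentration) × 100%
Percent ionization = 0.0265%

Let x = [H⁺]. Ka = x²/(C - x) ⇒ x² + (3.00e-08)x - (3.00e-08)(0.428) = 0. x = 1.1330e-04. Percent = (1.1330e-04/0.428) × 100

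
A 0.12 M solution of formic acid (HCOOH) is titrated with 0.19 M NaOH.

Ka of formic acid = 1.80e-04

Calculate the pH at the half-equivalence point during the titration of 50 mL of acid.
pH = pKa = 3.74

At the half-equivalence point, [HA] = [A⁻], so by Henderson–Hasselbalch pH = pKa + log(1) = pKa.
pKa = −log(1.80e-04) = 3.74.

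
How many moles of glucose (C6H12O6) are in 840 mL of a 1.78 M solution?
Moles = Molarity × Volume (L)
Moles = 1.78 M × 0.84 L = 1.495 mol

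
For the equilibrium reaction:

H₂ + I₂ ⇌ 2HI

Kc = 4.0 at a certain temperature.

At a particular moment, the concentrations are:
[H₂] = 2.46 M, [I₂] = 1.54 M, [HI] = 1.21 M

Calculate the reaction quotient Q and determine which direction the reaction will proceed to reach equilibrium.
Q = 0.386, Q < K, reaction proceeds forward (toward products)

Q = ([HI]^2) / ([H₂] × [I₂])
  = ((1.21)^2) / ((2.46)·(1.54)) = 1.4641/3.7884 = 0.3865
Since Q = 0.3865 < Kc = 4.0, the reaction proceeds forward (toward products) to reach equilibrium.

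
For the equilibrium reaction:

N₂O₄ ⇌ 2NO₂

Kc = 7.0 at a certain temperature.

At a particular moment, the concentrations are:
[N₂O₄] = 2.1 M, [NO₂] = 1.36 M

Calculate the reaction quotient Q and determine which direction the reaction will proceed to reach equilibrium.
Q = 0.881, Q < K, reaction proceeds forward (toward products)

Q = ([NO₂]^2) / ([N₂O₄])
  = ((1.36)^2) / ((2.1)) = 1.8496/2.1 = 0.8808
Since Q = 0.8808 < Kc = 7.0, the reaction proceeds forward (toward products) to reach equilibrium.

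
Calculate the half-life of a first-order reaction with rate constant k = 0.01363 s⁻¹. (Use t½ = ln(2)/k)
50.85 s

t½ = ln(2)/k = 0.6931/0.01363 = 50.85 s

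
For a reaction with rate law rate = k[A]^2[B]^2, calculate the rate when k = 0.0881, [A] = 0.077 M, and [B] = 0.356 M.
6.62e-05 M/s

rate = k·[A]^2·[B]^2 = 0.0881·(0.077)^2·(0.356)^2 = 0.0881·0.005929·0.126736 = 6.62e-05 M/s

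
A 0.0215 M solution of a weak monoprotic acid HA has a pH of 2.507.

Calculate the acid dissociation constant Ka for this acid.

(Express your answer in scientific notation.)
K_a = 5.27e-04

[H⁺] = 10^(−pH) = 10^(−2.507) = 3.112e-03 M. For HA ⇌ H⁺ + A⁻, Ka = x²/(C − x) = (3.112e-03)²/(0.0215 − 3.112e-03) = 5.27e-04.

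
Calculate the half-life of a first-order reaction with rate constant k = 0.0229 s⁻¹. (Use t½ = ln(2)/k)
30.27 s

t½ = ln(2)/k = 0.6931/0.0229 = 30.27 s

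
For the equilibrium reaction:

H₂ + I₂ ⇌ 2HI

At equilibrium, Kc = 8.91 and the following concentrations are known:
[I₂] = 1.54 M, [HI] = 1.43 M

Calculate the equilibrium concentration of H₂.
[H₂] = 0.1490 M

Kc = ([HI]^2) / ([H₂] × [I₂]) = 8.91
[H₂]^1 = (product terms)/(Kc · other reactant terms) = 2.0449 / (8.91 · 1.54) = 0.14903
[H₂] = 0.1490 M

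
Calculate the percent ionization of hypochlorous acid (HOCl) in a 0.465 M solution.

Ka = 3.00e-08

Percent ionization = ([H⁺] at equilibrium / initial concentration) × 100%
Percent ionization = 0.0254%

Let x = [H⁺]. Ka = x²/(C - x) ⇒ x² + (3.00e-08)x - (3.00e-08)(0.465) = 0. x = 1.1810e-04. Percent = (1.1810e-04/0.465) × 100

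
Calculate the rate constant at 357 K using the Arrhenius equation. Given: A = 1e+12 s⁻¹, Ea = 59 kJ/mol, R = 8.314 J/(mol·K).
2.33e+03 s⁻¹

k = A·exp(-Ea/(R·T)) = 1e+12·exp(-59000/(8.314·357)) = 1e+12·exp(-19.8780) = 1e+12·2.3285e-09 = 2.33e+03 s⁻¹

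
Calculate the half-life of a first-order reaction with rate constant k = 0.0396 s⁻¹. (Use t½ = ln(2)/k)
17.50 s

t½ = ln(2)/k = 0.6931/0.0396 = 17.50 s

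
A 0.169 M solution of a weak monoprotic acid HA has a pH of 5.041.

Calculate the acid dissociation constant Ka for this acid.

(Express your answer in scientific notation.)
K_a = 4.90e-10

[H⁺] = 10^(−pH) = 10^(−5.041) = 9.099e-06 M. For HA ⇌ H⁺ + A⁻, Ka = x²/(C − x) = (9.099e-06)²/(0.169 − 9.099e-06) = 4.90e-10.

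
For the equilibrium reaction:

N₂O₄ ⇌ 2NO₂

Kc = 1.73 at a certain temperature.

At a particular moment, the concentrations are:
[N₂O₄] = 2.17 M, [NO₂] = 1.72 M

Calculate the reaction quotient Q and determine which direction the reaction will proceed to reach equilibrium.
Q = 1.363, Q < K, reaction proceeds forward (toward products)

Q = ([NO₂]^2) / ([N₂O₄])
  = ((1.72)^2) / ((2.17)) = 2.9584/2.17 = 1.363
Since Q = 1.363 < Kc = 1.73, the reaction proceeds forward (toward products) to reach equilibrium.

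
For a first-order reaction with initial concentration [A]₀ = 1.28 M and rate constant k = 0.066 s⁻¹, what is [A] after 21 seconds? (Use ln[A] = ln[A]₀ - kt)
0.3201 M

ln[A] = ln[A]₀ - k·t = ln(1.28) - (0.066)·(21) = 0.2469 - 1.3860 = -1.1391
[A] = e^(-1.1391) = 0.3201 M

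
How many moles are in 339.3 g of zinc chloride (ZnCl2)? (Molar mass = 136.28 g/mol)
Moles = 339.3 g ÷ 136.28 g/mol = 2.49 mol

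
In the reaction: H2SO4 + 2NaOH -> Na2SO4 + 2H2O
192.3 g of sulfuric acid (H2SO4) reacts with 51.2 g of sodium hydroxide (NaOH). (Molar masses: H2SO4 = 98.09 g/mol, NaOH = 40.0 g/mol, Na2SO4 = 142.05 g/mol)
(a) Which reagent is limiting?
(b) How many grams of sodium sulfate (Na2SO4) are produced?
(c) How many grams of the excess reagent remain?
(a) NaOH, (b) 90.91 g, (c) 129.5 g

Moles of H2SO4 = 192.3 g ÷ 98.09 g/mol = 1.96044 mol
Moles of NaOH = 51.2 g ÷ 40.0 g/mol = 1.28 mol
Moles ÷ coefficient: H2SO4: 1.96044/1 = 1.96, NaOH: 1.28/2 = 0.64
(a) NaOH has the smaller value, so NaOH is the limiting reagent.
(b) Moles of Na2SO4 = 1.28 mol NaOH × (1/2) = 0.64 mol; mass = 0.64 mol × 142.05 g/mol = 90.91 g
(c) H2SO4 consumed = 1.28 × (1/2) = 0.64 mol; remaining = 1.96044 − 0.64 = 1.32044 mol; mass = 1.32044 mol × 98.09 g/mol = 129.5 g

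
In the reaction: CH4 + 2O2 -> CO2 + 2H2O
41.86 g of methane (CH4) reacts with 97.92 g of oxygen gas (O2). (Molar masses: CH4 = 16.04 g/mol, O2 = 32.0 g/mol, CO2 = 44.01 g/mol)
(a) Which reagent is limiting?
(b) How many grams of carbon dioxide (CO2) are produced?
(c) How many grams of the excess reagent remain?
(a) O2, (b) 67.34 g, (c) 17.32 g

Moles of CH4 = 41.86 g ÷ 16.04 g/mol = 2.60973 mol
Moles of O2 = 97.92 g ÷ 32.0 g/mol = 3.06 mol
Moles ÷ coefficient: CH4: 2.60973/1 = 2.61, O2: 3.06/2 = 1.53
(a) O2 has the smaller value, so O2 is the limiting reagent.
(b) Moles of CO2 = 3.06 mol O2 × (1/2) = 1.53 mol; mass = 1.53 mol × 44.01 g/mol = 67.34 g
(c) CH4 consumed = 3.06 × (1/2) = 1.53 mol; remaining = 2.60973 − 1.53 = 1.07973 mol; mass = 1.07973 mol × 16.04 g/mol = 17.32 g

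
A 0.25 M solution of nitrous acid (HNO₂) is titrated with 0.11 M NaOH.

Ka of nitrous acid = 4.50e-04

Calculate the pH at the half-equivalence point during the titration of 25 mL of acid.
pH = pKa = 3.35

At the half-equivalence point, [HA] = [A⁻], so by Henderson–Hasselbalch pH = pKa + log(1) = pKa.
pKa = −log(4.50e-04) = 3.35.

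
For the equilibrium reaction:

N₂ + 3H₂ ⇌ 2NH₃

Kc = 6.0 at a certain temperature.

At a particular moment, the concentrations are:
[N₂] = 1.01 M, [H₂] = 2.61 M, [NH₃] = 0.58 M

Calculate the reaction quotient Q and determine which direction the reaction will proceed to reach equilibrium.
Q = 0.019, Q < K, reaction proceeds forward (toward products)

Q = ([NH₃]^2) / ([N₂] × [H₂]^3)
  = ((0.58)^2) / ((1.01)·(2.61)^3) = 0.3364/17.957 = 0.01873
Since Q = 0.01873 < Kc = 6.0, the reaction proceeds forward (toward products) to reach equilibrium.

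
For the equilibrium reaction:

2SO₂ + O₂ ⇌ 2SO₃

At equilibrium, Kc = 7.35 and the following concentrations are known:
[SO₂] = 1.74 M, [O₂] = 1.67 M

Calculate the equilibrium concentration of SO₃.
[SO₃] = 6.0961 M

Kc = ([SO₃]^2) / ([SO₂]^2 × [O₂]) = 7.35
[SO₃]^2 = Kc · (reactant terms)/(other product terms) = 7.35 · 5.0561 / 1 = 37.162
[SO₃] = (37.162)^(1/2) = 6.0961 M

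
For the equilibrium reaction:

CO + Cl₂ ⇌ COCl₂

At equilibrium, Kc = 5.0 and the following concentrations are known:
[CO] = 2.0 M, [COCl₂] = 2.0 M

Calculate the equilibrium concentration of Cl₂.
[Cl₂] = 0.2000 M

Kc = ([COCl₂]) / ([CO] × [Cl₂]) = 5.0
[Cl₂]^1 = (product terms)/(Kc · other reactant terms) = 2 / (5.0 · 2) = 0.2
[Cl₂] = 0.2000 M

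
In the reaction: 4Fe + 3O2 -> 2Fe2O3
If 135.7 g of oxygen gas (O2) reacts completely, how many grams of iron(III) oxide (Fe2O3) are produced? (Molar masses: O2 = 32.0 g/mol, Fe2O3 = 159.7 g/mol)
Moles of O2 = 135.7 g ÷ 32.0 g/mol = 4.24062 mol
Mole ratio: 2 mol Fe2O3 / 3 mol O2
Moles of Fe2O3 = 4.24062 × (2/3) = 2.82708 mol
Mass of Fe2O3 = 2.82708 mol × 159.7 g/mol = 451.5 g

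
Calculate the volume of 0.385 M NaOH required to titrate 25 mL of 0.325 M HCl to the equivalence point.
V_{base} = 21.1 mL

At equivalence: moles acid = moles base.
moles HCl = 0.325 M × 0.025 L = 0.008125 mol
V_NaOH = 0.008125 mol ÷ 0.385 M = 0.0211 L = 21.1 mL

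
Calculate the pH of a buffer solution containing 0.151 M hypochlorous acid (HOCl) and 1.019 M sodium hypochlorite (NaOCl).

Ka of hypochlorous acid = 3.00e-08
pH = 8.35

pKa = -log(3.00e-08) = 7.52. pH = pKa + log([A⁻]/[HA]) = 7.52 + log(1.019/0.151)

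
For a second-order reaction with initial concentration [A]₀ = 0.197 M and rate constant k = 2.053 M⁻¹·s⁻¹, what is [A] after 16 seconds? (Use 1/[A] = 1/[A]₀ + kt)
0.0264 M

1/[A] = 1/[A]₀ + k·t = 1/0.197 + (2.053)·(16) = 5.0761 + 32.8480 = 37.9241
[A] = 1/37.9241 = 0.0264 M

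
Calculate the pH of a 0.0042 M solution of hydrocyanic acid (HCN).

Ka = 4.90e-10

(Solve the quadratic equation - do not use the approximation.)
pH = 5.84

x² + Ka×x - Ka×C = 0. Using quadratic formula: [H⁺] = 1.4343e-06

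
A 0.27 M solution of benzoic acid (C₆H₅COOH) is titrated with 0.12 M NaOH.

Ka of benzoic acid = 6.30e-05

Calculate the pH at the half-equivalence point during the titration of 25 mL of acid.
pH = pKa = 4.20

At the half-equivalence point, [HA] = [A⁻], so by Henderson–Hasselbalch pH = pKa + log(1) = pKa.
pKa = −log(6.30e-05) = 4.20.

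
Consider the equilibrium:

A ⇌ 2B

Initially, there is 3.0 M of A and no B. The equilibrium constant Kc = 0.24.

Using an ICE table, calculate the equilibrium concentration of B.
[B] = 0.791 M

ICE: [A] = 3.0 − x, [B] = 2x.
Kc = (2x)²/(3.0 − x) = 0.24 ⇒ 4x² + 0.24x − 0.72 = 0.
x = (−0.24 + √(0.24² + 4·4·0.72))/(2·4) = (−0.24 + √11.578)/8 = 0.39532.
[B] = 2x = 0.791 M.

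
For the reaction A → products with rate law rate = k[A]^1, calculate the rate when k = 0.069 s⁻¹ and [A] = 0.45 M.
0.03105 M/s

rate = k·[A]^1 = 0.069·(0.45)^1 = 0.069·0.45 = 0.03105 M/s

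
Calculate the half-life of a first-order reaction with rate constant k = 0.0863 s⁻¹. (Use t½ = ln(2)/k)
8.03 s

t½ = ln(2)/k = 0.6931/0.0863 = 8.03 s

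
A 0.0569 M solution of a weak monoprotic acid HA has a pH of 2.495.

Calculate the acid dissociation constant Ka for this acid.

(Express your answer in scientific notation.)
K_a = 1.91e-04

[H⁺] = 10^(−pH) = 10^(−2.495) = 3.199e-03 M. For HA ⇌ H⁺ + A⁻, Ka = x²/(C − x) = (3.199e-03)²/(0.0569 − 3.199e-03) = 1.91e-04.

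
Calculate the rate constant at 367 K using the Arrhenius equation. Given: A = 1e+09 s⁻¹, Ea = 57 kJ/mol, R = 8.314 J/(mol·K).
7.71e+00 s⁻¹

k = A·exp(-Ea/(R·T)) = 1e+09·exp(-57000/(8.314·367)) = 1e+09·exp(-18.6809) = 1e+09·7.7085e-09 = 7.71e+00 s⁻¹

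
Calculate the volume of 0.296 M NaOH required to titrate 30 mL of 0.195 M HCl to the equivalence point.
V_{base} = 19.8 mL

At equivalence: moles acid = moles base.
moles HCl = 0.195 M × 0.03 L = 0.00585 mol
V_NaOH = 0.00585 mol ÷ 0.296 M = 0.01976 L = 19.8 mL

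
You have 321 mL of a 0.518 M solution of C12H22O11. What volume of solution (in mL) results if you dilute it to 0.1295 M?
Using M₁V₁ = M₂V₂:
0.518 × 321 = 0.1295 × V₂
V₂ = (0.518 × 321) / 0.1295 = 1284 mL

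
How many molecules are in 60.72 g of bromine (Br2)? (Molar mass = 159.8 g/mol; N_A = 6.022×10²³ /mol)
Moles = 60.72 g ÷ 159.8 g/mol = 0.379975 mol
Molecules = 0.379975 mol × 6.022×10²³ /mol = 2.288e+23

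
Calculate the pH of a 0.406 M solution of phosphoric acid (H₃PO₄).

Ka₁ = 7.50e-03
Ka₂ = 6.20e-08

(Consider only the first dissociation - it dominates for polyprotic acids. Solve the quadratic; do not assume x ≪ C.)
pH = 1.29

x² + Ka₁·x − Ka₁·C = 0 with Ka₁ = 7.50e-03, C = 0.406.
x = (−Ka₁ + √(Ka₁² + 4·Ka₁·C))/2 = 5.1559e-02 M, so pH = 1.29.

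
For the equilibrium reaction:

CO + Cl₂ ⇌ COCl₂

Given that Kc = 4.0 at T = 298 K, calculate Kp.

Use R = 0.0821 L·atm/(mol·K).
K_p = 0.1635

Δn = (moles gaseous products) − (moles gaseous reactants) = -1
T = 298 K; RT = 0.0821 × 298 = 24.4658
Kp = Kc·(RT)^Δn = 4.0 × (24.4658)^-1 = 4.0 × 0.0408734 = 0.1635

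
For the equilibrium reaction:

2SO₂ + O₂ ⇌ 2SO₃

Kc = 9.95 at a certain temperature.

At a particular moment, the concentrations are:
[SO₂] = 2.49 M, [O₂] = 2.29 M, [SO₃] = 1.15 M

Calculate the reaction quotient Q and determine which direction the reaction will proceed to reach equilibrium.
Q = 0.093, Q < K, reaction proceeds forward (toward products)

Q = ([SO₃]^2) / ([SO₂]^2 × [O₂])
  = ((1.15)^2) / ((2.49)^2·(2.29)) = 1.3225/14.198 = 0.09315
Since Q = 0.09315 < Kc = 9.95, the reaction proceeds forward (toward products) to reach equilibrium.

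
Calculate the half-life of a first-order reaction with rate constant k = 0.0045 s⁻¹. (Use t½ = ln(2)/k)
154.03 s

t½ = ln(2)/k = 0.6931/0.0045 = 154.03 s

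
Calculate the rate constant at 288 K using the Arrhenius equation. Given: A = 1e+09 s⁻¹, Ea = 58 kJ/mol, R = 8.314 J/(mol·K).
3.02e-02 s⁻¹

k = A·exp(-Ea/(R·T)) = 1e+09·exp(-58000/(8.314·288)) = 1e+09·exp(-24.2229) = 1e+09·3.0210e-11 = 3.02e-02 s⁻¹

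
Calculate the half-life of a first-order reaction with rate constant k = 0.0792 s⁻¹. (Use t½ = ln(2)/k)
8.75 s

t½ = ln(2)/k = 0.6931/0.0792 = 8.75 s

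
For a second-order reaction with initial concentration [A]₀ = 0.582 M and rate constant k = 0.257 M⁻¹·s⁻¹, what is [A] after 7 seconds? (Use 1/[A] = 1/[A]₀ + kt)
0.2843 M

1/[A] = 1/[A]₀ + k·t = 1/0.582 + (0.257)·(7) = 1.7182 + 1.7990 = 3.5172
[A] = 1/3.5172 = 0.2843 M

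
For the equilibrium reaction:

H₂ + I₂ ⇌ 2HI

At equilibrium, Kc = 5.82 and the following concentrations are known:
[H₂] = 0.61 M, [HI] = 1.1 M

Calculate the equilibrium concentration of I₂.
[I₂] = 0.3408 M

Kc = ([HI]^2) / ([H₂] × [I₂]) = 5.82
[I₂]^1 = (product terms)/(Kc · other reactant terms) = 1.21 / (5.82 · 0.61) = 0.34083
[I₂] = 0.3408 M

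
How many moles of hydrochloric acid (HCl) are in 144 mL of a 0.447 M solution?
Moles = Molarity × Volume (L)
Moles = 0.447 M × 0.144 L = 0.06437 mol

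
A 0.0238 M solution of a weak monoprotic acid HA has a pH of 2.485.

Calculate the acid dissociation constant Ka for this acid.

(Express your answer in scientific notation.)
K_a = 5.22e-04

[H⁺] = 10^(−pH) = 10^(−2.485) = 3.273e-03 M. For HA ⇌ H⁺ + A⁻, Ka = x²/(C − x) = (3.273e-03)²/(0.0238 − 3.273e-03) = 5.22e-04.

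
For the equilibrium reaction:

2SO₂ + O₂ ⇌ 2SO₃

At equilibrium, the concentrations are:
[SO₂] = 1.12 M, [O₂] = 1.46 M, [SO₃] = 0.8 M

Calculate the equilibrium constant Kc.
K_c = 0.3495

Kc = ([SO₃]^2) / ([SO₂]^2 × [O₂])
   = ((0.8)^2) / ((1.12)^2·(1.46))
   = 0.64 / 1.8314 = 0.3495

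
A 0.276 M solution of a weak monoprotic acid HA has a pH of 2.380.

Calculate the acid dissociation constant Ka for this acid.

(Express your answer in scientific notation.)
K_a = 6.39e-05

[H⁺] = 10^(−pH) = 10^(−2.380) = 4.169e-03 M. For HA ⇌ H⁺ + A⁻, Ka = x²/(C − x) = (4.169e-03)²/(0.276 − 4.169e-03) = 6.39e-05.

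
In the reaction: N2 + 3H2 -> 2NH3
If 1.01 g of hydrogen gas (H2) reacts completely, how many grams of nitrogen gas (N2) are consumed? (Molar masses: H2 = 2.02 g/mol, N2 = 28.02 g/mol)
Moles of H2 = 1.01 g ÷ 2.02 g/mol = 0.5 mol
Mole ratio: 1 mol N2 / 3 mol H2
Moles of N2 = 0.5 × (1/3) = 0.166667 mol
Mass of N2 = 0.166667 mol × 28.02 g/mol = 4.67 g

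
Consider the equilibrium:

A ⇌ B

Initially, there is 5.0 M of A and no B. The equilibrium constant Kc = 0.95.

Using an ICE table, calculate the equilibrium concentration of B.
[B] = 2.436 M

ICE: [A] = 5.0 − x, [B] = x.
Kc = x/(5.0 − x) = 0.95 ⇒ x = 0.95·5.0/(1 + 0.95) = 4.75/1.95 = 2.436.
[B] = x = 2.436 M.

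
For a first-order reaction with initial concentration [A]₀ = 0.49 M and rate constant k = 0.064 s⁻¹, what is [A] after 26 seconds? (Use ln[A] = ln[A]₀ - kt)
0.0928 M

ln[A] = ln[A]₀ - k·t = ln(0.49) - (0.064)·(26) = -0.7133 - 1.6640 = -2.3773
[A] = e^(-2.3773) = 0.0928 M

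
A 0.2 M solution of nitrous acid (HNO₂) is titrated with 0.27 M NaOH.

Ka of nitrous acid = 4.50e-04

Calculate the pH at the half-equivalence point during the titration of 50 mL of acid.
pH = pKa = 3.35

At the half-equivalence point, [HA] = [A⁻], so by Henderson–Hasselbalch pH = pKa + log(1) = pKa.
pKa = −log(4.50e-04) = 3.35.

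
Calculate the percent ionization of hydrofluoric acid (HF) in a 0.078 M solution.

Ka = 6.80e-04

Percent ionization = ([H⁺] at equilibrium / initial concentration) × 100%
Percent ionization = 8.91%

Let x = [H⁺]. Ka = x²/(C - x) ⇒ x² + (6.80e-04)x - (6.80e-04)(0.078) = 0. x = 6.9508e-03. Percent = (6.9508e-03/0.078) × 100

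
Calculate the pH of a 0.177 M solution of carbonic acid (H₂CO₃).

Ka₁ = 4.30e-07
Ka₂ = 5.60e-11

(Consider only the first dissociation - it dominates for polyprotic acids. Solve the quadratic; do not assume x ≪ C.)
pH = 3.56

x² + Ka₁·x − Ka₁·C = 0 with Ka₁ = 4.30e-07, C = 0.177.
x = (−Ka₁ + √(Ka₁² + 4·Ka₁·C))/2 = 2.7567e-04 M, so pH = 3.56.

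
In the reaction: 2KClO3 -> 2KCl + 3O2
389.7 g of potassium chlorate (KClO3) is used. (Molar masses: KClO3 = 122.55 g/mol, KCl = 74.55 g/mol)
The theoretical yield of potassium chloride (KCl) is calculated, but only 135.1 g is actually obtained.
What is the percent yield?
Moles of KClO3 = 389.7 g ÷ 122.55 g/mol = 3.17993 mol
Mole ratio: 2 mol KCl / 2 mol KClO3
Moles of KCl = 3.17993 × (2/2) = 3.17993 mol
Theoretical yield = 3.17993 mol × 74.55 g/mol = 237.06 g
Actual yield = 135.1 g
Percent yield = (135.1 / 237.06) × 100% = 57.0%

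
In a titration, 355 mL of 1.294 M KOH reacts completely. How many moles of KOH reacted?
Moles = Molarity × Volume (L)
Moles = 1.294 M × 0.355 L = 0.4594 mol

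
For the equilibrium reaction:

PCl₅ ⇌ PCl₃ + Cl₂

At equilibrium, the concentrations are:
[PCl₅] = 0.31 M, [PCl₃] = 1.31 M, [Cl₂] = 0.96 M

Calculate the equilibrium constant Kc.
K_c = 4.0568

Kc = ([PCl₃] × [Cl₂]) / ([PCl₅])
   = ((1.31)·(0.96)) / ((0.31))
   = 1.2576 / 0.31 = 4.0568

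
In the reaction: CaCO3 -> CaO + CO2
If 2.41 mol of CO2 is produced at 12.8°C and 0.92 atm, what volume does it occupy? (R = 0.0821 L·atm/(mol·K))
T = 12.8°C + 273.15 = 285.95 K
V = nRT/P = (2.41 × 0.0821 × 285.95) / 0.92
V = 61.50 L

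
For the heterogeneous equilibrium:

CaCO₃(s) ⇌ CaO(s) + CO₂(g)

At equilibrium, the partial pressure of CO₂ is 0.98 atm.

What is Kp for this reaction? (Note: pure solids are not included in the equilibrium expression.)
K_p = 0.98

Solids (CaCO₃, CaO) have activity 1 and are excluded.
Kp = P(CO₂) = 0.98.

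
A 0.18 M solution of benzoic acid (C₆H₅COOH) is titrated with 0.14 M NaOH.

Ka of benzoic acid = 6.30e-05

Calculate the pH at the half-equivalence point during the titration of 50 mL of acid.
pH = pKa = 4.20

At the half-equivalence point, [HA] = [A⁻], so by Henderson–Hasselbalch pH = pKa + log(1) = pKa.
pKa = −log(6.30e-05) = 4.20.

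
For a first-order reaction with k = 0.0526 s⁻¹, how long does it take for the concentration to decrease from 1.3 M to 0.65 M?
13.18 s

From ln[A] = ln[A]₀ - k·t: t = ln([A]₀/[A])/k = ln(1.3/0.65)/0.0526 = ln(2.0000)/0.0526 = 0.6931/0.0526 = 13.18 s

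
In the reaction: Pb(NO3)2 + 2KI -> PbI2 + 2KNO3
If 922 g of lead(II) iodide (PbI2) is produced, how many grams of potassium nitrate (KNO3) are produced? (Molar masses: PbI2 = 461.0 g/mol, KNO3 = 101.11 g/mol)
Moles of PbI2 = 922 g ÷ 461.0 g/mol = 2 mol
Mole ratio: 2 mol KNO3 / 1 mol PbI2
Moles of KNO3 = 2 × (2/1) = 4 mol
Mass of KNO3 = 4 mol × 101.11 g/mol = 404.4 g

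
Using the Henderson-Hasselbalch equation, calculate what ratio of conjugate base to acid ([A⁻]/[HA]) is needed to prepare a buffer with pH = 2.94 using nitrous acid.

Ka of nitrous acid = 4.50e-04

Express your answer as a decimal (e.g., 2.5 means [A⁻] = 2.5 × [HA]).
[A⁻]/[HA] = 0.392

pKa = −log(4.50e-04) = 3.3468. pH = pKa + log([A⁻]/[HA]). 2.94 = 3.3468 + log(ratio). log(ratio) = 2.94 − 3.3468 = -0.4068. ratio = 10^(-0.4068) = 0.392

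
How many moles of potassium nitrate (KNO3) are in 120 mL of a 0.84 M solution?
Moles = Molarity × Volume (L)
Moles = 0.84 M × 0.12 L = 0.1008 mol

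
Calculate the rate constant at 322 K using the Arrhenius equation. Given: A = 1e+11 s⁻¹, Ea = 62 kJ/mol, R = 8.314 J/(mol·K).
8.75e+00 s⁻¹

k = A·exp(-Ea/(R·T)) = 1e+11·exp(-62000/(8.314·322)) = 1e+11·exp(-23.1593) = 1e+11·8.7505e-11 = 8.75e+00 s⁻¹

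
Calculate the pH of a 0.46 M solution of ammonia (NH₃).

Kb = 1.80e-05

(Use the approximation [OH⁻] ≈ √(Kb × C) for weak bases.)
pH = 11.46

[OH⁻] = √(Kb × C) = √(1.80e-05 × 0.46) = 2.8775e-03. pOH = 2.54, pH = 14 - pOH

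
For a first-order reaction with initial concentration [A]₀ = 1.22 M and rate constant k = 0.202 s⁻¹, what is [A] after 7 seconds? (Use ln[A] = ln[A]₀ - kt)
0.2967 M

ln[A] = ln[A]₀ - k·t = ln(1.22) - (0.202)·(7) = 0.1989 - 1.4140 = -1.2151
[A] = e^(-1.2151) = 0.2967 M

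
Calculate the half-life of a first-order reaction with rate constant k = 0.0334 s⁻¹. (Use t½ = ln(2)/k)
20.75 s

t½ = ln(2)/k = 0.6931/0.0334 = 20.75 s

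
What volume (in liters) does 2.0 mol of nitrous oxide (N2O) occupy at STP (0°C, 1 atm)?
At STP, 1 mol of gas occupies 22.4 L
Volume = 2.0 mol × 22.4 L/mol = 44.80 L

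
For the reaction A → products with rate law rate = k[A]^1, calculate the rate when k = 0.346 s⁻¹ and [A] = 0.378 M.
0.1308 M/s

rate = k·[A]^1 = 0.346·(0.378)^1 = 0.346·0.378 = 0.1308 M/s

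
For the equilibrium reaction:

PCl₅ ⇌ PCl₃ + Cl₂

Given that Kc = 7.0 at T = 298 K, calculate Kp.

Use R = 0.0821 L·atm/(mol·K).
K_p = 171.2606

Δn = (moles gaseous products) − (moles gaseous reactants) = 1
T = 298 K; RT = 0.0821 × 298 = 24.4658
Kp = Kc·(RT)^Δn = 7.0 × (24.4658)^1 = 7.0 × 24.4658 = 171.2606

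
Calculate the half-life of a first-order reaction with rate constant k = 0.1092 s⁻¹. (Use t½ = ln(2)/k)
6.35 s

t½ = ln(2)/k = 0.6931/0.1092 = 6.35 s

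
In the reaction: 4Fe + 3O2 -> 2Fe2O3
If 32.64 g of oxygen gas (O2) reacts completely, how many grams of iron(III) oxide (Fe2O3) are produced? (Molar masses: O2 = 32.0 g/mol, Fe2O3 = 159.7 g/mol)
Moles of O2 = 32.64 g ÷ 32.0 g/mol = 1.02 mol
Mole ratio: 2 mol Fe2O3 / 3 mol O2
Moles of Fe2O3 = 1.02 × (2/3) = 0.68 mol
Mass of Fe2O3 = 0.68 mol × 159.7 g/mol = 108.6 g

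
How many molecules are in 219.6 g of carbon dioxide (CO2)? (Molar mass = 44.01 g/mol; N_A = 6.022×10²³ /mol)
Moles = 219.6 g ÷ 44.01 g/mol = 4.98978 mol
Molecules = 4.98978 mol × 6.022×10²³ /mol = 3.005e+24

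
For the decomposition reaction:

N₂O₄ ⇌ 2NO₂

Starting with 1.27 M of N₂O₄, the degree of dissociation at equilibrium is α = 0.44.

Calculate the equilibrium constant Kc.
K_c = 1.7562

x = α·[A]₀ = 0.44 × 1.27 = 0.5588 M dissociated.
At eq: [N₂O₄] = 1.27 − 0.5588 = 0.7112 M; [NO₂] = 2x = 1.118 M.
Kc = [NO₂]²/[N₂O₄] = (1.118)²/0.7112 = 1.756.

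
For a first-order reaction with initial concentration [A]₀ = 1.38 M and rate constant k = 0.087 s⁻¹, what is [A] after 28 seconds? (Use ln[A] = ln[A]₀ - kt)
0.1208 M

ln[A] = ln[A]₀ - k·t = ln(1.38) - (0.087)·(28) = 0.3221 - 2.4360 = -2.1139
[A] = e^(-2.1139) = 0.1208 M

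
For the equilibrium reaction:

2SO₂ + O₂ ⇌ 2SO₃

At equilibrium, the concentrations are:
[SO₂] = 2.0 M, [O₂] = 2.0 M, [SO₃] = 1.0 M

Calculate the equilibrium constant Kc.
K_c = 0.1250

Kc = ([SO₃]^2) / ([SO₂]^2 × [O₂])
   = ((1.0)^2) / ((2.0)^2·(2.0))
   = 1 / 8 = 0.1250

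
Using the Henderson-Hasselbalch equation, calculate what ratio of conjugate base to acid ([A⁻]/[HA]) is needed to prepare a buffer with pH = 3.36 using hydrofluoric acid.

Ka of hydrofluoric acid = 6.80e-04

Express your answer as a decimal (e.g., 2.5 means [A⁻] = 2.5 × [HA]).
[A⁻]/[HA] = 1.558

pKa = −log(6.80e-04) = 3.1675. pH = pKa + log([A⁻]/[HA]). 3.36 = 3.1675 + log(ratio). log(ratio) = 3.36 − 3.1675 = 0.1925. ratio = 10^(0.1925) = 1.558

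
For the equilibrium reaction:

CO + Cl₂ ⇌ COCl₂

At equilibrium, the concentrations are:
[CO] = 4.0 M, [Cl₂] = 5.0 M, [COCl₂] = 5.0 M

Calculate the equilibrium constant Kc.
K_c = 0.2500

Kc = ([COCl₂]) / ([CO] × [Cl₂])
   = ((5.0)) / ((4.0)·(5.0))
   = 5 / 20 = 0.2500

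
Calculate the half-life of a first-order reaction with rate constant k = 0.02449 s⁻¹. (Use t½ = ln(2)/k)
28.30 s

t½ = ln(2)/k = 0.6931/0.02449 = 28.30 s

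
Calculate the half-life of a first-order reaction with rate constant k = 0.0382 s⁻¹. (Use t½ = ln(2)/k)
18.15 s

t½ = ln(2)/k = 0.6931/0.0382 = 18.15 s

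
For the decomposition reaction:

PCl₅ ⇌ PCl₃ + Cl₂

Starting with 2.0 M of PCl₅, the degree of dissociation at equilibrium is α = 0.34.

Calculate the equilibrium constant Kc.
K_c = 0.3503

x = α·[A]₀ = 0.34 × 2.0 = 0.68 M dissociated.
At eq: [PCl₅] = 2.0 − 0.68 = 1.32 M; [PCl₃] = [Cl₂] = x = 0.68 M.
Kc = [PCl₃][Cl₂]/[PCl₅] = (0.68)²/1.32 = 0.3503.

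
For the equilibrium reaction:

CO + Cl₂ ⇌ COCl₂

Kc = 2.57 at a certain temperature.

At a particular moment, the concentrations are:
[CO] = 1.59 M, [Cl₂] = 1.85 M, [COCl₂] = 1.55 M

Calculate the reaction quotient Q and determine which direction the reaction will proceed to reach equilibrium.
Q = 0.527, Q < K, reaction proceeds forward (toward products)

Q = ([COCl₂]) / ([CO] × [Cl₂])
  = ((1.55)) / ((1.59)·(1.85)) = 1.55/2.9415 = 0.5269
Since Q = 0.5269 < Kc = 2.57, the reaction proceeds forward (toward products) to reach equilibrium.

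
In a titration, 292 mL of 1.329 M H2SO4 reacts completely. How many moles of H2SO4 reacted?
Moles = Molarity × Volume (L)
Moles = 1.329 M × 0.292 L = 0.3881 mol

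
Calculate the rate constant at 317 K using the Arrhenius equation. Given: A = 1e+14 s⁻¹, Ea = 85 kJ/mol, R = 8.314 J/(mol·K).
9.85e-01 s⁻¹

k = A·exp(-Ea/(R·T)) = 1e+14·exp(-85000/(8.314·317)) = 1e+14·exp(-32.2515) = 1e+14·9.8483e-15 = 9.85e-01 s⁻¹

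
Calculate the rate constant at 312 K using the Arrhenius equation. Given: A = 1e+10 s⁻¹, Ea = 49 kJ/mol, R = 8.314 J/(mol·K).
6.25e+01 s⁻¹

k = A·exp(-Ea/(R·T)) = 1e+10·exp(-49000/(8.314·312)) = 1e+10·exp(-18.8900) = 1e+10·6.2544e-09 = 6.25e+01 s⁻¹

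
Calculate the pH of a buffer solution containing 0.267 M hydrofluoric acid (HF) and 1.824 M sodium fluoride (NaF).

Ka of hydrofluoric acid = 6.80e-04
pH = 4.00

pKa = -log(6.80e-04) = 3.17. pH = pKa + log([A⁻]/[HA]) = 3.17 + log(1.824/0.267)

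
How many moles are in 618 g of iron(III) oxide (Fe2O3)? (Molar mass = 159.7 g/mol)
Moles = 618 g ÷ 159.7 g/mol = 3.87 mol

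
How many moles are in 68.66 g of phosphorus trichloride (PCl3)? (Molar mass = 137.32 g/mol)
Moles = 68.66 g ÷ 137.32 g/mol = 0.5 mol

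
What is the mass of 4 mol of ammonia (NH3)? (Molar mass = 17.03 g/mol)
Mass = 4 mol × 17.03 g/mol = 68.12 g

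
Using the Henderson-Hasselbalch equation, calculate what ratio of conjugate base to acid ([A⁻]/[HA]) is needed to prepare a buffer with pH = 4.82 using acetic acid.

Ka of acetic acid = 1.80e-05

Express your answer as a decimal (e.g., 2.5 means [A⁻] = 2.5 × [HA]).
[A⁻]/[HA] = 1.189

pKa = −log(1.80e-05) = 4.7447. pH = pKa + log([A⁻]/[HA]). 4.82 = 4.7447 + log(ratio). log(ratio) = 4.82 − 4.7447 = 0.0753. ratio = 10^(0.0753) = 1.189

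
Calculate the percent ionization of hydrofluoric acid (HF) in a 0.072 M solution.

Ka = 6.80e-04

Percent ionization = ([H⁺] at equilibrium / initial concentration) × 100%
Percent ionization = 9.26%

Let x = [H⁺]. Ka = x²/(C - x) ⇒ x² + (6.80e-04)x - (6.80e-04)(0.072) = 0. x = 6.6654e-03. Percent = (6.6654e-03/0.072) × 100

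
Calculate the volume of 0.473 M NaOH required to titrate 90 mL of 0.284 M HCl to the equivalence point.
V_{base} = 54.0 mL

At equivalence: moles acid = moles base.
moles HCl = 0.284 M × 0.09 L = 0.02556 mol
V_NaOH = 0.02556 mol ÷ 0.473 M = 0.05404 L = 54.0 mL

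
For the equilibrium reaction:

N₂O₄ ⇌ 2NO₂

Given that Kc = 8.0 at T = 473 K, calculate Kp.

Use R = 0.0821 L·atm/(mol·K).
K_p = 310.6664

Δn = (moles gaseous products) − (moles gaseous reactants) = 1
T = 473 K; RT = 0.0821 × 473 = 38.8333
Kp = Kc·(RT)^Δn = 8.0 × (38.8333)^1 = 8.0 × 38.8333 = 310.6664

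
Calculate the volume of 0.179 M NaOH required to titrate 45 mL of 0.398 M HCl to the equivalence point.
V_{base} = 100.1 mL

At equivalence: moles acid = moles base.
moles HCl = 0.398 M × 0.045 L = 0.01791 mol
V_NaOH = 0.01791 mol ÷ 0.179 M = 0.1001 L = 100.1 mL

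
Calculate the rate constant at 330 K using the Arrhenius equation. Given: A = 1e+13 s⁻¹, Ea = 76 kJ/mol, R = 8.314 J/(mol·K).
9.33e+00 s⁻¹

k = A·exp(-Ea/(R·T)) = 1e+13·exp(-76000/(8.314·330)) = 1e+13·exp(-27.7006) = 1e+13·9.3276e-13 = 9.33e+00 s⁻¹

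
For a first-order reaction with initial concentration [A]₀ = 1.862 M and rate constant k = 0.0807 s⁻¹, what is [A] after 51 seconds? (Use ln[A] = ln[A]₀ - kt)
0.0304 M

ln[A] = ln[A]₀ - k·t = ln(1.862) - (0.0807)·(51) = 0.6217 - 4.1157 = -3.4940
[A] = e^(-3.4940) = 0.0304 M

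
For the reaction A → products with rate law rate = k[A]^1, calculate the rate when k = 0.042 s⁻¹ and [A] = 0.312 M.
0.0131 M/s

rate = k·[A]^1 = 0.042·(0.312)^1 = 0.042·0.312 = 0.0131 M/s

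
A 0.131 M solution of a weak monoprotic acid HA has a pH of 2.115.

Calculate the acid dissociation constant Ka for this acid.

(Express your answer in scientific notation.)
K_a = 4.77e-04

[H⁺] = 10^(−pH) = 10^(−2.115) = 7.674e-03 M. For HA ⇌ H⁺ + A⁻, Ka = x²/(C − x) = (7.674e-03)²/(0.131 − 7.674e-03) = 4.77e-04.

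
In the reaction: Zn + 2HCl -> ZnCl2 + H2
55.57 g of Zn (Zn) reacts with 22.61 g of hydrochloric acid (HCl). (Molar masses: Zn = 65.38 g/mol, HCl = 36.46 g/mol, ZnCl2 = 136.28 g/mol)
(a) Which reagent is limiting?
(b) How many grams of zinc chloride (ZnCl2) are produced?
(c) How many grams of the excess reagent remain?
(a) HCl, (b) 42.26 g, (c) 35.3 g

Moles of Zn = 55.57 g ÷ 65.38 g/mol = 0.849954 mol
Moles of HCl = 22.61 g ÷ 36.46 g/mol = 0.620132 mol
Moles ÷ coefficient: Zn: 0.849954/1 = 0.85, HCl: 0.620132/2 = 0.3101
(a) HCl has the smaller value, so HCl is the limiting reagent.
(b) Moles of ZnCl2 = 0.620132 mol HCl × (1/2) = 0.310066 mol; mass = 0.310066 mol × 136.28 g/mol = 42.26 g
(c) Zn consumed = 0.620132 × (1/2) = 0.310066 mol; remaining = 0.849954 − 0.310066 = 0.539888 mol; mass = 0.539888 mol × 65.38 g/mol = 35.3 g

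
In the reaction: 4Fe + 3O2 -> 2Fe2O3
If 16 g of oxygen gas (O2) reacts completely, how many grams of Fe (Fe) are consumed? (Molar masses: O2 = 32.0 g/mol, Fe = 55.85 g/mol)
Moles of O2 = 16 g ÷ 32.0 g/mol = 0.5 mol
Mole ratio: 4 mol Fe / 3 mol O2
Moles of Fe = 0.5 × (4/3) = 0.666667 mol
Mass of Fe = 0.666667 mol × 55.85 g/mol = 37.23 g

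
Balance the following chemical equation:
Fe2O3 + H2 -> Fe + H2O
Balanced equation:
Fe2O3 + 3H2 -> 2Fe + 3H2O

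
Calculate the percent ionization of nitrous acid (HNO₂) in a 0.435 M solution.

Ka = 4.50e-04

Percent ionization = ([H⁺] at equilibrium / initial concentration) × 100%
Percent ionization = 3.17%

Let x = [H⁺]. Ka = x²/(C - x) ⇒ x² + (4.50e-04)x - (4.50e-04)(0.435) = 0. x = 1.3768e-02. Percent = (1.3768e-02/0.435) × 100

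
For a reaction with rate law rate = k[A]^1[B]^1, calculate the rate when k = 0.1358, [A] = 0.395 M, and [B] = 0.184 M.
0.00987 M/s

rate = k·[A]^1·[B]^1 = 0.1358·(0.395)^1·(0.184)^1 = 0.1358·0.395·0.184 = 0.00987 M/s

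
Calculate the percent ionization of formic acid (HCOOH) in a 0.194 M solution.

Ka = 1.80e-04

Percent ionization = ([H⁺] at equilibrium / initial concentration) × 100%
Percent ionization = 3%

Let x = [H⁺]. Ka = x²/(C - x) ⇒ x² + (1.80e-04)x - (1.80e-04)(0.194) = 0. x = 5.8200e-03. Percent = (5.8200e-03/0.194) × 100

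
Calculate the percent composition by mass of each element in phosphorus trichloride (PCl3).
P: 22.55%, Cl: 77.45%

Molar mass of PCl3 = 137.32 g/mol
% P = (1 × 30.97) / 137.32 × 100% = 30.97 / 137.32 × 100% = 22.55%
% Cl = (3 × 35.45) / 137.32 × 100% = 106.35 / 137.32 × 100% = 77.45%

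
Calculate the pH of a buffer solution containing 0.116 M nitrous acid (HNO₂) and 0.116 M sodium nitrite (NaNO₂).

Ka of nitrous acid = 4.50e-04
pH = 3.35

pKa = -log(4.50e-04) = 3.35. pH = pKa + log([A⁻]/[HA]) = 3.35 + log(0.116/0.116)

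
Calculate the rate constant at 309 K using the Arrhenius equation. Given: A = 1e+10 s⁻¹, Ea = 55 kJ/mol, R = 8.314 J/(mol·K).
5.04e+00 s⁻¹

k = A·exp(-Ea/(R·T)) = 1e+10·exp(-55000/(8.314·309)) = 1e+10·exp(-21.4089) = 1e+10·5.0377e-10 = 5.04e+00 s⁻¹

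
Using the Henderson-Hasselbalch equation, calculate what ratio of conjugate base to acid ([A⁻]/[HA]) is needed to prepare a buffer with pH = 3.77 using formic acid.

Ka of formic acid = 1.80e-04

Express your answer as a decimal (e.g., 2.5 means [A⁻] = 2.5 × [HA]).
[A⁻]/[HA] = 1.060

pKa = −log(1.80e-04) = 3.7447. pH = pKa + log([A⁻]/[HA]). 3.77 = 3.7447 + log(ratio). log(ratio) = 3.77 − 3.7447 = 0.0253. ratio = 10^(0.0253) = 1.060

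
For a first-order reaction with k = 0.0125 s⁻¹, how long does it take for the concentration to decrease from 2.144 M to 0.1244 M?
227.75 s

From ln[A] = ln[A]₀ - k·t: t = ln([A]₀/[A])/k = ln(2.144/0.1244)/0.0125 = ln(17.2347)/0.0125 = 2.8469/0.0125 = 227.75 s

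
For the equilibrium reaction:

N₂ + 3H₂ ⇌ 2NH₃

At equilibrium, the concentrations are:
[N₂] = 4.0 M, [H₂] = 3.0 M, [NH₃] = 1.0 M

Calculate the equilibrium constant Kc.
K_c = 9.26e-03

Kc = ([NH₃]^2) / ([N₂] × [H₂]^3)
   = ((1.0)^2) / ((4.0)·(3.0)^3)
   = 1 / 108 = 9.26e-03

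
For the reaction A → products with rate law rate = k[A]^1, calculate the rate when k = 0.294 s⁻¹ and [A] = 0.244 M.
0.07174 M/s

rate = k·[A]^1 = 0.294·(0.244)^1 = 0.294·0.244 = 0.07174 M/s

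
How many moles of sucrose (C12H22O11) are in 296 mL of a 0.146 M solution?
Moles = Molarity × Volume (L)
Moles = 0.146 M × 0.296 L = 0.04322 mol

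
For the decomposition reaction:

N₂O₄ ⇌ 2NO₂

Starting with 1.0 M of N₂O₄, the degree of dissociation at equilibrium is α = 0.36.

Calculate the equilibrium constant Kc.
K_c = 0.8100

x = α·[A]₀ = 0.36 × 1.0 = 0.36 M dissociated.
At eq: [N₂O₄] = 1.0 − 0.36 = 0.64 M; [NO₂] = 2x = 0.72 M.
Kc = [NO₂]²/[N₂O₄] = (0.72)²/0.64 = 0.81.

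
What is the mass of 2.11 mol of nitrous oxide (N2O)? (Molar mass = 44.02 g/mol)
Mass = 2.11 mol × 44.02 g/mol = 92.88 g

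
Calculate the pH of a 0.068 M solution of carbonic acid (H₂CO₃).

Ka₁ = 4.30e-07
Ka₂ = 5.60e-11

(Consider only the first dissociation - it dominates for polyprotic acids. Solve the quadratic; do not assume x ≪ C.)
pH = 3.77

x² + Ka₁·x − Ka₁·C = 0 with Ka₁ = 4.30e-07, C = 0.068.
x = (−Ka₁ + √(Ka₁² + 4·Ka₁·C))/2 = 1.7078e-04 M, so pH = 3.77.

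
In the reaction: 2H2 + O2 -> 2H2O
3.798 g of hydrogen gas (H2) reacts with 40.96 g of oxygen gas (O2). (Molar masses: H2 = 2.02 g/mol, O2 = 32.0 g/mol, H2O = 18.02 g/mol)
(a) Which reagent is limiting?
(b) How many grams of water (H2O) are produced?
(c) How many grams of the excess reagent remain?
(a) H2, (b) 33.88 g, (c) 10.88 g

Moles of H2 = 3.798 g ÷ 2.02 g/mol = 1.8802 mol
Moles of O2 = 40.96 g ÷ 32.0 g/mol = 1.28 mol
Moles ÷ coefficient: H2: 1.8802/2 = 0.9401, O2: 1.28/1 = 1.28
(a) H2 has the smaller value, so H2 is the limiting reagent.
(b) Moles of H2O = 1.8802 mol H2 × (2/2) = 1.8802 mol; mass = 1.8802 mol × 18.02 g/mol = 33.88 g
(c) O2 consumed = 1.8802 × (1/2) = 0.940099 mol; remaining = 1.28 − 0.940099 = 0.339901 mol; mass = 0.339901 mol × 32.0 g/mol = 10.88 g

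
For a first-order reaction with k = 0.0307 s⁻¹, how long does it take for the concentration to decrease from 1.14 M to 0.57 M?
22.58 s

From ln[A] = ln[A]₀ - k·t: t = ln([A]₀/[A])/k = ln(1.14/0.57)/0.0307 = ln(2.0000)/0.0307 = 0.6931/0.0307 = 22.58 s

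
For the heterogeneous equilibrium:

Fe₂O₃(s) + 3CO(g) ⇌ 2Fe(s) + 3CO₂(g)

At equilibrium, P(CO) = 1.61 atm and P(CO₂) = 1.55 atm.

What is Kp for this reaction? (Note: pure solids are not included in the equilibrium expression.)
K_p = 0.892

Solids (Fe₂O₃, Fe) are excluded.
Kp = P(CO₂)³/P(CO)³ = (1.55)³/(1.61)³ = 3.724/4.173 = 0.892.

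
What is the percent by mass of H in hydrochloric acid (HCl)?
Mass of H in formula = 1.008 × 1 = 1.008 g/mol
Molar mass = 36.46 g/mol
% H = (1.008/36.46) × 100% = 2.76%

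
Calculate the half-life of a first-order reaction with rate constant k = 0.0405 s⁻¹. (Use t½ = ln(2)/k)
17.11 s

t½ = ln(2)/k = 0.6931/0.0405 = 17.11 s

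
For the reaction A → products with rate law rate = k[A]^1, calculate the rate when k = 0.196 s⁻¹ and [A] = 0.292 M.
0.05723 M/s

rate = k·[A]^1 = 0.196·(0.292)^1 = 0.196·0.292 = 0.05723 M/s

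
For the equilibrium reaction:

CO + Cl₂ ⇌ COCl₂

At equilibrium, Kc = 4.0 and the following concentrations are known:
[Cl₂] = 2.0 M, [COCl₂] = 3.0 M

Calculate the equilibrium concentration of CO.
[CO] = 0.3750 M

Kc = ([COCl₂]) / ([CO] × [Cl₂]) = 4.0
[CO]^1 = (product terms)/(Kc · other reactant terms) = 3 / (4.0 · 2) = 0.375
[CO] = 0.3750 M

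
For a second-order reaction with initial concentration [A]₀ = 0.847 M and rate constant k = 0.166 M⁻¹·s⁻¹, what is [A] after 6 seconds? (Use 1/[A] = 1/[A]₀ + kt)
0.4594 M

1/[A] = 1/[A]₀ + k·t = 1/0.847 + (0.166)·(6) = 1.1806 + 0.9960 = 2.1766
[A] = 1/2.1766 = 0.4594 M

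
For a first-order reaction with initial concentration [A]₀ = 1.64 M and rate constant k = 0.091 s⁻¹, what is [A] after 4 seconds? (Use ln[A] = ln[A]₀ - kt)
1.1396 M

ln[A] = ln[A]₀ - k·t = ln(1.64) - (0.091)·(4) = 0.4947 - 0.3640 = 0.1307
[A] = e^(0.1307) = 1.1396 M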